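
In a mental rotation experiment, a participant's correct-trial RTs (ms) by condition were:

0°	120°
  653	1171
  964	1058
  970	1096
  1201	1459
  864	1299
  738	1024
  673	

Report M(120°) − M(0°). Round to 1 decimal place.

M(0°) = 6063/7 = 866.143
M(120°) = 7107/6 = 1184.500
Difference = 1184.500 − 866.143 = 318.357 ms

318.4 ms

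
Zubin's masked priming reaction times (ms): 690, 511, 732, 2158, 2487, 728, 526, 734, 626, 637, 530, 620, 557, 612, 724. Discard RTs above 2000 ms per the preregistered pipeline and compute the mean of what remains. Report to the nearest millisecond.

Excluded: 2158, 2487
Retained (n=13): Σ = 8227
Mean = 8227/13 = 632.8462

633 ms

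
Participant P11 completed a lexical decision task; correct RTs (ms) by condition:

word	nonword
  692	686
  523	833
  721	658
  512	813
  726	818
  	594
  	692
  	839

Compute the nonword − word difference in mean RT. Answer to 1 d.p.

106.8 ms

M(word) = 3174/5 = 634.800
M(nonword) = 5933/8 = 741.625
Difference = 741.625 − 634.800 = 106.825 ms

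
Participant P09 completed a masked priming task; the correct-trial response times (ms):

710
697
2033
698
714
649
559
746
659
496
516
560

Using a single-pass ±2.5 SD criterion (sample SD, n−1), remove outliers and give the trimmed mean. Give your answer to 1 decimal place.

n = 12, ΣRT = 9037, M = 753.083
Σ(x−M)² = 1864734.92; s = √(1864734.92/11) = 411.730
Cutoffs: 753.083 ± 2.5·411.730 → [-276.2, 1782.4]
Outside: 2033 → excluded.
Retained (n=11): Σ = 7004, mean = 7004/11 = 636.727

636.7 ms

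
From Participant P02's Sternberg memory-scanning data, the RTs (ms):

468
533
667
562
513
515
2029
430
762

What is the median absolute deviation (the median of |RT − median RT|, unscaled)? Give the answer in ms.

65 ms

Sorted: 430, 468, 513, 515, 533, 562, 667, 762, 2029 → median = 533
|x − 533|: 65, 0, 134, 29, 20, 18, 1496, 103, 229
Sorted deviations: 0, 18, 20, 29, 65, 103, 134, 229, 1496 → MAD = 65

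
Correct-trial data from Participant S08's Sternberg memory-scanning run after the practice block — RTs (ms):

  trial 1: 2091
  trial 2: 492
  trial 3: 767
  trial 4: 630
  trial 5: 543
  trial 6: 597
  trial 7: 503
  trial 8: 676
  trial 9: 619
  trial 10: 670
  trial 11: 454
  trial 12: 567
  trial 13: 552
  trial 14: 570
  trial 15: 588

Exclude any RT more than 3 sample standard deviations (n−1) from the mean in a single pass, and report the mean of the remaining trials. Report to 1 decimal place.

n = 15, ΣRT = 10319, M = 687.933
Σ(x−M)² = 2197006.93; s = √(2197006.93/14) = 396.143
Cutoffs: 687.933 ± 3·396.143 → [-500.5, 1876.4]
Outside: 2091 → excluded.
Retained (n=14): Σ = 8228, mean = 8228/14 = 587.714

587.7 ms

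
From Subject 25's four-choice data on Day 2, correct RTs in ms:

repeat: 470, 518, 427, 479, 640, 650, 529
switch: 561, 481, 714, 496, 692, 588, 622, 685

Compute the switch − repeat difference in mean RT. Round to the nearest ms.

74 ms

M(repeat) = 3713/7 = 530.429
M(switch) = 4839/8 = 604.875
Difference = 604.875 − 530.429 = 74.446 ms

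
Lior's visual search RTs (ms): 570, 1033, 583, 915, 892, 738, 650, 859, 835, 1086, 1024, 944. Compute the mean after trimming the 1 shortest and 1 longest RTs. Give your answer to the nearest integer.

Sorted: 570, 583, 650, 738, 835, 859, 892, 915, 944, 1024, 1033, 1086
Drop lowest 1 (570) and highest 1 (1086)
Remaining (n=10): Σ = 8473, mean = 8473/10 = 847.300

847 ms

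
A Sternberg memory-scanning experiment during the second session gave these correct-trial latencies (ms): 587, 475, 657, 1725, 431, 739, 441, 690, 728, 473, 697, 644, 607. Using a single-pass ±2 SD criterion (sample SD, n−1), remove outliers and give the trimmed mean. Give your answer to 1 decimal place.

597.4 ms

n = 13, ΣRT = 8894, M = 684.154
Σ(x−M)² = 1317773.69; s = √(1317773.69/12) = 331.383
Cutoffs: 684.154 ± 2·331.383 → [21.4, 1346.9]
Outside: 1725 → excluded.
Retained (n=12): Σ = 7169, mean = 7169/12 = 597.417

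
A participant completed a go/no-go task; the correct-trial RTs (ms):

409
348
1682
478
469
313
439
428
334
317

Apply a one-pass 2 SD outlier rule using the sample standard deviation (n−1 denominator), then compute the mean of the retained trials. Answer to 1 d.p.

n = 10, ΣRT = 5217, M = 521.700
Σ(x−M)² = 1530164.10; s = √(1530164.10/9) = 412.333
Cutoffs: 521.700 ± 2·412.333 → [-303.0, 1346.4]
Outside: 1682 → excluded.
Retained (n=9): Σ = 3535, mean = 3535/9 = 392.778

392.8 ms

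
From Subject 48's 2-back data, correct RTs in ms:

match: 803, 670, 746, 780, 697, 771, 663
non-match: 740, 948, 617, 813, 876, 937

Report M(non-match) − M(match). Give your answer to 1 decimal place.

89.0 ms

M(match) = 5130/7 = 732.857
M(non-match) = 4931/6 = 821.833
Difference = 821.833 − 732.857 = 88.976 ms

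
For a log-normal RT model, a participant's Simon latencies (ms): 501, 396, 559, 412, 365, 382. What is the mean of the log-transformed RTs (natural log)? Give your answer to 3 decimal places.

ln(RT): 6.2166, 5.9814, 6.3261, 6.0210, 5.8999, 5.9454
Σ ln(RT) = 36.3905
Mean = 36.3905/6 = 6.06509

6.065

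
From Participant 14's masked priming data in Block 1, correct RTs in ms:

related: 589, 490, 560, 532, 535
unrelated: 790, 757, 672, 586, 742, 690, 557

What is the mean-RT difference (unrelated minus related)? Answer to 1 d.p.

143.7 ms

M(related) = 2706/5 = 541.200
M(unrelated) = 4794/7 = 684.857
Difference = 684.857 − 541.200 = 143.657 ms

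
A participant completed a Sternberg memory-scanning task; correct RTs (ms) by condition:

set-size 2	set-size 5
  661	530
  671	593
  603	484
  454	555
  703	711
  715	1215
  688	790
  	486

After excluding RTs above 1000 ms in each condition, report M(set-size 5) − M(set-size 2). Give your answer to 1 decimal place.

-49.4 ms

set-size 5: exclude 1215
M(set-size 2) = 4495/7 = 642.143
M(set-size 5) = 4149/7 = 592.714
Difference = 592.714 − 642.143 = -49.429 ms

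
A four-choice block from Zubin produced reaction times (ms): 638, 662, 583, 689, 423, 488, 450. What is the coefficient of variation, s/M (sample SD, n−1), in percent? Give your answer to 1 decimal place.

19.2%

n = 7, Σ = 3933, M = 561.8571
Σ(x−M)² = 69686.857; s = √(69686.857/6) = 107.7705
CV = 107.7705 / 561.8571 = 0.19181 = 19.181%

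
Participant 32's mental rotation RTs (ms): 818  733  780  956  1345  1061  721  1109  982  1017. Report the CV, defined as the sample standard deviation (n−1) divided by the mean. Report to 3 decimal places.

n = 10, Σ = 9522, M = 952.2000
Σ(x−M)² = 344981.600; s = √(344981.600/9) = 195.7838
CV = 195.7838 / 952.2000 = 0.20561

0.206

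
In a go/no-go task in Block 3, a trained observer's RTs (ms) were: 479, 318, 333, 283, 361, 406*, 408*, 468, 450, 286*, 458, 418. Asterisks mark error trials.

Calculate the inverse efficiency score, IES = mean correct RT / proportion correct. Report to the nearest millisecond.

529 ms

Correct trials (n=9): 479, 318, 333, 283, 361, 468, 450, 458, 418
Mean correct RT = 3568/9 = 396.4444 ms
Proportion correct = 9/12
IES = 396.4444 / (9/12) = 528.593 ms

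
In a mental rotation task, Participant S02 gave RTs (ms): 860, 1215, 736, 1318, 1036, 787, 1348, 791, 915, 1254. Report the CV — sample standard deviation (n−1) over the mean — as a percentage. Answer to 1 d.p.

n = 10, Σ = 10260, M = 1026.0000
Σ(x−M)² = 513076.000; s = √(513076.000/9) = 238.7644
CV = 238.7644 / 1026.0000 = 0.23271 = 23.271%

23.3%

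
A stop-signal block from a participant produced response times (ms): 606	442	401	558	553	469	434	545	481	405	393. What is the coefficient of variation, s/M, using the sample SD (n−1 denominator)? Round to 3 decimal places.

0.154

n = 11, Σ = 5287, M = 480.6364
Σ(x−M)² = 54626.545; s = √(54626.545/10) = 73.9098
CV = 73.9098 / 480.6364 = 0.15377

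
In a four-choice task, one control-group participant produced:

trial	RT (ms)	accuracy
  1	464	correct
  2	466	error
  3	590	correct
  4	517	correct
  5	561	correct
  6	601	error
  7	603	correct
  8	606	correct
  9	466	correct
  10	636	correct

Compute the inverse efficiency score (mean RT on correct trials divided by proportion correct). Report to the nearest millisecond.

694 ms

Correct trials (n=8): 464, 590, 517, 561, 603, 606, 466, 636
Mean correct RT = 4443/8 = 555.3750 ms
Proportion correct = 8/10
IES = 555.3750 / (8/10) = 694.219 ms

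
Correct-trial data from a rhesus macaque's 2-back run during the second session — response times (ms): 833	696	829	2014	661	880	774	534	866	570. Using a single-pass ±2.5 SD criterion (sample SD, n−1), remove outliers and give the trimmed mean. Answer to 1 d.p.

738.1 ms

n = 10, ΣRT = 8657, M = 865.700
Σ(x−M)² = 1597786.10; s = √(1597786.10/9) = 421.345
Cutoffs: 865.700 ± 2.5·421.345 → [-187.7, 1919.1]
Outside: 2014 → excluded.
Retained (n=9): Σ = 6643, mean = 6643/9 = 738.111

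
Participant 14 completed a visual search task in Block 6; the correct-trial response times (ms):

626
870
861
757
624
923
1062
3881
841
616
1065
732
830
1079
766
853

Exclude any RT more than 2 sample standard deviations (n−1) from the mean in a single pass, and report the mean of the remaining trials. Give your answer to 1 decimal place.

833.7 ms

n = 16, ΣRT = 16386, M = 1024.125
Σ(x−M)² = 9037435.75; s = √(9037435.75/15) = 776.206
Cutoffs: 1024.125 ± 2·776.206 → [-528.3, 2576.5]
Outside: 3881 → excluded.
Retained (n=15): Σ = 12505, mean = 12505/15 = 833.667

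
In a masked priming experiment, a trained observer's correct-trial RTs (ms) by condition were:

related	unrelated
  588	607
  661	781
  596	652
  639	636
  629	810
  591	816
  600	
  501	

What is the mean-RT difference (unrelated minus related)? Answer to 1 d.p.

M(related) = 4805/8 = 600.625
M(unrelated) = 4302/6 = 717.000
Difference = 717.000 − 600.625 = 116.375 ms

116.4 ms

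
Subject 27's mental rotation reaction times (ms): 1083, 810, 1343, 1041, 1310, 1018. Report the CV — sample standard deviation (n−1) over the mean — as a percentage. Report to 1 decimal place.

18.1%

n = 6, Σ = 6605, M = 1100.8333
Σ(x−M)² = 197738.833; s = √(197738.833/5) = 198.8662
CV = 198.8662 / 1100.8333 = 0.18065 = 18.065%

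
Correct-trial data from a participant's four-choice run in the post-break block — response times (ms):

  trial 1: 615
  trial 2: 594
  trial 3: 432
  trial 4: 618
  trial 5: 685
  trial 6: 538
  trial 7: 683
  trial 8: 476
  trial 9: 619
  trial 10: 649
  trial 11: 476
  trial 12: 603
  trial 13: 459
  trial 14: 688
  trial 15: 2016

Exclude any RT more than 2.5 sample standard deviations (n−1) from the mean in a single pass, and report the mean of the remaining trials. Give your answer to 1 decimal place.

581.1 ms

n = 15, ΣRT = 10151, M = 676.733
Σ(x−M)² = 2024650.93; s = √(2024650.93/14) = 380.287
Cutoffs: 676.733 ± 2.5·380.287 → [-274.0, 1627.4]
Outside: 2016 → excluded.
Retained (n=14): Σ = 8135, mean = 8135/14 = 581.071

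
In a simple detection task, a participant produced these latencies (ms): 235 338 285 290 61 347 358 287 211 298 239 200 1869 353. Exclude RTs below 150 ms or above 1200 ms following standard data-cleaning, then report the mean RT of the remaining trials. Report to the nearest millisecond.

Excluded: 61, 1869
Retained (n=12): Σ = 3441
Mean = 3441/12 = 286.7500

287 ms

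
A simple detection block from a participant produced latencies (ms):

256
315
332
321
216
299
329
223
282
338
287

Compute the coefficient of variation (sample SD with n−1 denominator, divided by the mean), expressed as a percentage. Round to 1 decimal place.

14.8%

n = 11, Σ = 3198, M = 290.7273
Σ(x−M)² = 18444.182; s = √(18444.182/10) = 42.9467
CV = 42.9467 / 290.7273 = 0.14772 = 14.772%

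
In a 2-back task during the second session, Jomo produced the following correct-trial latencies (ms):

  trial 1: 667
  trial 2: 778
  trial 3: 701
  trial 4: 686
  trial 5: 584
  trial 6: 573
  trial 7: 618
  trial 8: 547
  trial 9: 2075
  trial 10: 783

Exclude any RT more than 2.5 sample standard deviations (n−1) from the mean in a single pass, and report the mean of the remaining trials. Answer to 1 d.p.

659.7 ms

n = 10, ΣRT = 8012, M = 801.200
Σ(x−M)² = 1862187.60; s = √(1862187.60/9) = 454.873
Cutoffs: 801.200 ± 2.5·454.873 → [-336.0, 1938.4]
Outside: 2075 → excluded.
Retained (n=9): Σ = 5937, mean = 5937/9 = 659.667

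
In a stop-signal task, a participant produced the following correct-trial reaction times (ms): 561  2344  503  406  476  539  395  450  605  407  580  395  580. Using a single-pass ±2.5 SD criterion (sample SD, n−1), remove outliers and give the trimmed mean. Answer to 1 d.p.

491.4 ms

n = 13, ΣRT = 8241, M = 633.923
Σ(x−M)² = 3238862.92; s = √(3238862.92/12) = 519.524
Cutoffs: 633.923 ± 2.5·519.524 → [-664.9, 1932.7]
Outside: 2344 → excluded.
Retained (n=12): Σ = 5897, mean = 5897/12 = 491.417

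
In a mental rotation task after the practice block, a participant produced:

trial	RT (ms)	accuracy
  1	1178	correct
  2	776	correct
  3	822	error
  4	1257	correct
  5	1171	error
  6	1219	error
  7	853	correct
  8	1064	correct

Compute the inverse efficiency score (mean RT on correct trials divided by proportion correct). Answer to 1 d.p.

Correct trials (n=5): 1178, 776, 1257, 853, 1064
Mean correct RT = 5128/5 = 1025.6000 ms
Proportion correct = 5/8
IES = 1025.6000 / (5/8) = 1640.960 ms

1641.0 ms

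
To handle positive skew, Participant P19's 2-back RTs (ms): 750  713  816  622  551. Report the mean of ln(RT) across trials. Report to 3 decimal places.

ln(RT): 6.6201, 6.5695, 6.7044, 6.4329, 6.3117
Σ ln(RT) = 32.6386
Mean = 32.6386/5 = 6.52773

6.528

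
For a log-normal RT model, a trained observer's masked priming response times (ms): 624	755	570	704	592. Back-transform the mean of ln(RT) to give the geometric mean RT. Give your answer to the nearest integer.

645 ms

ln(RT): 6.4362, 6.6267, 6.3456, 6.5568, 6.3835
Mean ln(RT) = 32.3488/5 = 6.46976
Geometric mean = exp(6.46976) = 645.33 ms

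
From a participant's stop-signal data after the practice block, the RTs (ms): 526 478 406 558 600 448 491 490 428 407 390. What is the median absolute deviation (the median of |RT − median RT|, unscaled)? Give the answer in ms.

50 ms

Sorted: 390, 406, 407, 428, 448, 478, 490, 491, 526, 558, 600 → median = 478
|x − 478|: 48, 0, 72, 80, 122, 30, 13, 12, 50, 71, 88
Sorted deviations: 0, 12, 13, 30, 48, 50, 71, 72, 80, 88, 122 → MAD = 50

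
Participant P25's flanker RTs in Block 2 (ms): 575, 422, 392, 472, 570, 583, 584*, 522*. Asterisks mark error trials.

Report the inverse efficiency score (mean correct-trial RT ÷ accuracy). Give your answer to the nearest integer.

670 ms

Correct trials (n=6): 575, 422, 392, 472, 570, 583
Mean correct RT = 3014/6 = 502.3333 ms
Proportion correct = 6/8
IES = 502.3333 / (6/8) = 669.778 ms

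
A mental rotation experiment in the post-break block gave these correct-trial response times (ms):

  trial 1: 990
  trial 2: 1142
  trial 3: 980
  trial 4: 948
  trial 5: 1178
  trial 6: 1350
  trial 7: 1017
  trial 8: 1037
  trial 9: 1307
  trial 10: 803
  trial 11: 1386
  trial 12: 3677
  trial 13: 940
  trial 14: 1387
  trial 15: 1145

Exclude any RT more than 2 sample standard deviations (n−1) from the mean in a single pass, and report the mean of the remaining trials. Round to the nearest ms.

n = 15, ΣRT = 19287, M = 1285.800
Σ(x−M)² = 6576762.40; s = √(6576762.40/14) = 685.397
Cutoffs: 1285.800 ± 2·685.397 → [-85.0, 2656.6]
Outside: 3677 → excluded.
Retained (n=14): Σ = 15610, mean = 15610/14 = 1115.000

1115 ms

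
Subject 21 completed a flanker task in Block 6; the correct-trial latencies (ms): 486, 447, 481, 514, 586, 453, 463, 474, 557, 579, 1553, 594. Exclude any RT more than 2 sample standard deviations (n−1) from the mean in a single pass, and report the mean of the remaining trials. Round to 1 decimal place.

n = 12, ΣRT = 7187, M = 598.917
Σ(x−M)² = 1024932.92; s = √(1024932.92/11) = 305.247
Cutoffs: 598.917 ± 2·305.247 → [-11.6, 1209.4]
Outside: 1553 → excluded.
Retained (n=11): Σ = 5634, mean = 5634/11 = 512.182

512.2 ms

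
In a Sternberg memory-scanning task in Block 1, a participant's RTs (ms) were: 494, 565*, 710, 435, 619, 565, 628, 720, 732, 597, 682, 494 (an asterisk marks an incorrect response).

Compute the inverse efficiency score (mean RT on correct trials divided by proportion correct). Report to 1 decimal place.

Correct trials (n=11): 494, 710, 435, 619, 565, 628, 720, 732, 597, 682, 494
Mean correct RT = 6676/11 = 606.9091 ms
Proportion correct = 11/12
IES = 606.9091 / (11/12) = 662.083 ms

662.1 ms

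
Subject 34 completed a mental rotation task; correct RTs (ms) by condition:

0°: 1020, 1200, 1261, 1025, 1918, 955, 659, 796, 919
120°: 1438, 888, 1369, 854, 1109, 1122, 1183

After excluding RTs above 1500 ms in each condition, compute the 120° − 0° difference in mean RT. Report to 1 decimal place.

158.2 ms

0°: exclude 1918
M(0°) = 7835/8 = 979.375
M(120°) = 7963/7 = 1137.571
Difference = 1137.571 − 979.375 = 158.196 ms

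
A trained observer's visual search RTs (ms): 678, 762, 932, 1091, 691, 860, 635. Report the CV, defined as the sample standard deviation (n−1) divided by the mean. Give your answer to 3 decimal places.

0.203

n = 7, Σ = 5649, M = 807.0000
Σ(x−M)² = 160796.000; s = √(160796.000/6) = 163.7050
CV = 163.7050 / 807.0000 = 0.20286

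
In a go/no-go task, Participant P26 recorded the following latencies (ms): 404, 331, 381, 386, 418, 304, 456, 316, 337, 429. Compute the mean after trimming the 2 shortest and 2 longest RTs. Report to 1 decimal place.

Sorted: 304, 316, 331, 337, 381, 386, 404, 418, 429, 456
Drop lowest 2 (304, 316) and highest 2 (429, 456)
Remaining (n=6): Σ = 2257, mean = 2257/6 = 376.167

376.2 ms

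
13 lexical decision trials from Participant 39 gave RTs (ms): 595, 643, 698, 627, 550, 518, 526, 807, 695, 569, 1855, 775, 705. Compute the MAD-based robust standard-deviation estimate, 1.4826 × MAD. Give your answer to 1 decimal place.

Sorted: 518, 526, 550, 569, 595, 627, 643, 695, 698, 705, 775, 807, 1855 → median = 643
|x − 643| sorted: 0, 16, 48, 52, 55, 62, 74, 93, 117, 125, 132, 164, 1212 → MAD = 74
Robust SD ≈ 1.4826 × 74 = 109.712

109.7 ms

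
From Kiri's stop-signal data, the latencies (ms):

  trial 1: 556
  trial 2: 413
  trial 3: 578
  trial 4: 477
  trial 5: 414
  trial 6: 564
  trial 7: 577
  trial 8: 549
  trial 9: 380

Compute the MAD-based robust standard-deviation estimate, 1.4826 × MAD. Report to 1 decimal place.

Sorted: 380, 413, 414, 477, 549, 556, 564, 577, 578 → median = 549
|x − 549| sorted: 0, 7, 15, 28, 29, 72, 135, 136, 169 → MAD = 29
Robust SD ≈ 1.4826 × 29 = 42.995

43.0 ms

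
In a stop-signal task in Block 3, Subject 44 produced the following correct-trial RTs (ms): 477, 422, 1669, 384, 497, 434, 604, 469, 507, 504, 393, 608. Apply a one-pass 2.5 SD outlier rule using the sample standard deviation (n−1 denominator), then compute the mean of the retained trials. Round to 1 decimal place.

481.7 ms

n = 12, ΣRT = 6968, M = 580.667
Σ(x−M)² = 1347864.67; s = √(1347864.67/11) = 350.047
Cutoffs: 580.667 ± 2.5·350.047 → [-294.5, 1455.8]
Outside: 1669 → excluded.
Retained (n=11): Σ = 5299, mean = 5299/11 = 481.727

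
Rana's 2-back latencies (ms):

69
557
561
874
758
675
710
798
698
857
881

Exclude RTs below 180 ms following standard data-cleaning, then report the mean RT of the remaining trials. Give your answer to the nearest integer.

737 ms

Excluded: 69
Retained (n=10): Σ = 7369
Mean = 7369/10 = 736.9000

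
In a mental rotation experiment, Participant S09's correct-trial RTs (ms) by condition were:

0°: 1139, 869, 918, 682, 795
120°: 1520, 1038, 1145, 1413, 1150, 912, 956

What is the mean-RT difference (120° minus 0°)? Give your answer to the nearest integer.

M(0°) = 4403/5 = 880.600
M(120°) = 8134/7 = 1162.000
Difference = 1162.000 − 880.600 = 281.400 ms

281 ms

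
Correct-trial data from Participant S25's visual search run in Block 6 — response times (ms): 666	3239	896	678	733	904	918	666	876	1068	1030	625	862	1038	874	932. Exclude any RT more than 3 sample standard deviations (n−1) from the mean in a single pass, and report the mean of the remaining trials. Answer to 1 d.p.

851.1 ms

n = 16, ΣRT = 16005, M = 1000.312
Σ(x−M)² = 5640473.44; s = √(5640473.44/15) = 613.214
Cutoffs: 1000.312 ± 3·613.214 → [-839.3, 2840.0]
Outside: 3239 → excluded.
Retained (n=15): Σ = 12766, mean = 12766/15 = 851.067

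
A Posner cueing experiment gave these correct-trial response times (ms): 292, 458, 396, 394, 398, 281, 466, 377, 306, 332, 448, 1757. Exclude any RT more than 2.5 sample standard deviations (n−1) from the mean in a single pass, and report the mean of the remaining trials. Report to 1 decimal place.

377.1 ms

n = 12, ΣRT = 5905, M = 492.083
Σ(x−M)² = 1789590.92; s = √(1789590.92/11) = 403.349
Cutoffs: 492.083 ± 2.5·403.349 → [-516.3, 1500.5]
Outside: 1757 → excluded.
Retained (n=11): Σ = 4148, mean = 4148/11 = 377.091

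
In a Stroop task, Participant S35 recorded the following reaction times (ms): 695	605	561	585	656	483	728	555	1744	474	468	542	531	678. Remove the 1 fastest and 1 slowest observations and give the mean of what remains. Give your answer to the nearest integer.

591 ms

Sorted: 468, 474, 483, 531, 542, 555, 561, 585, 605, 656, 678, 695, 728, 1744
Drop lowest 1 (468) and highest 1 (1744)
Remaining (n=12): Σ = 7093, mean = 7093/12 = 591.083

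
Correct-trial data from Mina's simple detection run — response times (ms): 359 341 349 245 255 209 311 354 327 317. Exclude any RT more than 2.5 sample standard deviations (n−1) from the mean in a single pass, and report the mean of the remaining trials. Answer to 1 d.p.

306.7 ms

n = 10, ΣRT = 3067, M = 306.700
Σ(x−M)² = 24500.10; s = √(24500.10/9) = 52.175
Cutoffs: 306.700 ± 2.5·52.175 → [176.3, 437.1]
No RTs fall outside the cutoffs; all 10 retained. Mean = 3067/10 = 306.700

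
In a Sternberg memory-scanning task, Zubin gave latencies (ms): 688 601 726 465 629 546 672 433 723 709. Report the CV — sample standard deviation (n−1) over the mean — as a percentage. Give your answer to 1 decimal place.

n = 10, Σ = 6192, M = 619.2000
Σ(x−M)² = 101999.600; s = √(101999.600/9) = 106.4579
CV = 106.4579 / 619.2000 = 0.17193 = 17.193%

17.2%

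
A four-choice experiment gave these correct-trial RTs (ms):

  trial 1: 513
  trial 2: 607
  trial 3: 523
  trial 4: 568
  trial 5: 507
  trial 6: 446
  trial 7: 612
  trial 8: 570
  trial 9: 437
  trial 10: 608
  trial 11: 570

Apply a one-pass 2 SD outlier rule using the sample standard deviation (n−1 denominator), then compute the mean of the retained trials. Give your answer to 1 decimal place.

n = 11, ΣRT = 5961, M = 541.909
Σ(x−M)² = 38392.91; s = √(38392.91/10) = 61.962
Cutoffs: 541.909 ± 2·61.962 → [418.0, 665.8]
No RTs fall outside the cutoffs; all 11 retained. Mean = 5961/11 = 541.909

541.9 ms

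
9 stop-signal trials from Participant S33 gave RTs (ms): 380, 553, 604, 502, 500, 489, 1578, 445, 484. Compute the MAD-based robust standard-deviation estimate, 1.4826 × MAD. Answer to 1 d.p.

Sorted: 380, 445, 484, 489, 500, 502, 553, 604, 1578 → median = 500
|x − 500| sorted: 0, 2, 11, 16, 53, 55, 104, 120, 1078 → MAD = 53
Robust SD ≈ 1.4826 × 53 = 78.578

78.6 ms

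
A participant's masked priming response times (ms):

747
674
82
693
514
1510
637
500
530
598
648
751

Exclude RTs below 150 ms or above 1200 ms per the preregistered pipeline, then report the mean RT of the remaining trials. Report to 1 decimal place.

629.2 ms

Excluded: 82, 1510
Retained (n=10): Σ = 6292
Mean = 6292/10 = 629.2000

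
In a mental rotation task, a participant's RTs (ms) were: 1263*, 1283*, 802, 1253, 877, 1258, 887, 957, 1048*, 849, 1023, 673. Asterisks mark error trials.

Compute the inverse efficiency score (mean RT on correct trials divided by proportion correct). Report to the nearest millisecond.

Correct trials (n=9): 802, 1253, 877, 1258, 887, 957, 849, 1023, 673
Mean correct RT = 8579/9 = 953.2222 ms
Proportion correct = 9/12
IES = 953.2222 / (9/12) = 1270.963 ms

1271 ms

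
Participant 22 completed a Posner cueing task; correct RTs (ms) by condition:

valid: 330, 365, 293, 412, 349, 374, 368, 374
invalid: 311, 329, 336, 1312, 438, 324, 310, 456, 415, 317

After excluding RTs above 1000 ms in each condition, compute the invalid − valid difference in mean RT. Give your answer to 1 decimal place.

1.4 ms

invalid: exclude 1312
M(valid) = 2865/8 = 358.125
M(invalid) = 3236/9 = 359.556
Difference = 359.556 − 358.125 = 1.431 ms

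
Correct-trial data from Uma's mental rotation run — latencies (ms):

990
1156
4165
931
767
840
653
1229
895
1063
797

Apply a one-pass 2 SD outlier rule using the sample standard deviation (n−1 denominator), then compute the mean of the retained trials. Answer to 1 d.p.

n = 11, ΣRT = 13486, M = 1226.000
Σ(x−M)² = 9793528.00; s = √(9793528.00/10) = 989.623
Cutoffs: 1226.000 ± 2·989.623 → [-753.2, 3205.2]
Outside: 4165 → excluded.
Retained (n=10): Σ = 9321, mean = 9321/10 = 932.100

932.1 ms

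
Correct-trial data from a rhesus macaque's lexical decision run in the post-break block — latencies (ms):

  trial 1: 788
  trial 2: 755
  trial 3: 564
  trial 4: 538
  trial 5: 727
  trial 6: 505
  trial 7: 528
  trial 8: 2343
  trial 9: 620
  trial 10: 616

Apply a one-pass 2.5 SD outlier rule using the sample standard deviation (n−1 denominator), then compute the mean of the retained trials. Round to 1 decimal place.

n = 10, ΣRT = 7984, M = 798.400
Σ(x−M)² = 2739926.40; s = √(2739926.40/9) = 551.757
Cutoffs: 798.400 ± 2.5·551.757 → [-581.0, 2177.8]
Outside: 2343 → excluded.
Retained (n=9): Σ = 5641, mean = 5641/9 = 626.778

626.8 ms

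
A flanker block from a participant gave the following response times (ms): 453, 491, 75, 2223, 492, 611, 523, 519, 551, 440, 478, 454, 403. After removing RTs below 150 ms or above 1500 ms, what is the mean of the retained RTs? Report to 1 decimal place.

Excluded: 75, 2223
Retained (n=11): Σ = 5415
Mean = 5415/11 = 492.2727

492.3 ms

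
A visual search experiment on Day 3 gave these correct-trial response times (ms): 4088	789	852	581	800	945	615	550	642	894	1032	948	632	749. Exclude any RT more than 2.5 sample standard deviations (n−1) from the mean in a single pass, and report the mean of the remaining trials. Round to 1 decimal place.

n = 14, ΣRT = 14117, M = 1008.357
Σ(x−M)² = 10512055.21; s = √(10512055.21/13) = 899.233
Cutoffs: 1008.357 ± 2.5·899.233 → [-1239.7, 3256.4]
Outside: 4088 → excluded.
Retained (n=13): Σ = 10029, mean = 10029/13 = 771.462

771.5 ms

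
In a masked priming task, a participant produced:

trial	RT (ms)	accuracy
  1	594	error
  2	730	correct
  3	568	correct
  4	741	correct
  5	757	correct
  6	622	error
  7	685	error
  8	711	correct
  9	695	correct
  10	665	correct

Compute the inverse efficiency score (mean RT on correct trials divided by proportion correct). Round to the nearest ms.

993 ms

Correct trials (n=7): 730, 568, 741, 757, 711, 695, 665
Mean correct RT = 4867/7 = 695.2857 ms
Proportion correct = 7/10
IES = 695.2857 / (7/10) = 993.265 ms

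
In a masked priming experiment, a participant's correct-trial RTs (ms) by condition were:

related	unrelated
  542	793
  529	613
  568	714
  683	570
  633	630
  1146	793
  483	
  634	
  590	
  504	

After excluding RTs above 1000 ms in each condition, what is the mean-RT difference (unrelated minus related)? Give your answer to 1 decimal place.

111.5 ms

related: exclude 1146
M(related) = 5166/9 = 574.000
M(unrelated) = 4113/6 = 685.500
Difference = 685.500 − 574.000 = 111.500 ms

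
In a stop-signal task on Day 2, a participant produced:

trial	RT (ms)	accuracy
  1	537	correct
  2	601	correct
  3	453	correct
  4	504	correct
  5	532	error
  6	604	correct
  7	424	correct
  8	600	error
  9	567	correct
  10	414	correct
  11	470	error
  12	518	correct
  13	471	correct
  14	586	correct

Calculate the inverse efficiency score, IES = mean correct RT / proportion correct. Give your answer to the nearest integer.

Correct trials (n=11): 537, 601, 453, 504, 604, 424, 567, 414, 518, 471, 586
Mean correct RT = 5679/11 = 516.2727 ms
Proportion correct = 11/14
IES = 516.2727 / (11/14) = 657.074 ms

657 ms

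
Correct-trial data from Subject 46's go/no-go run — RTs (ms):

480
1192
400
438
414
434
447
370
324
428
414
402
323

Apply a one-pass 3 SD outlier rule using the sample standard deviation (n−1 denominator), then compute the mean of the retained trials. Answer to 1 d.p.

n = 13, ΣRT = 6066, M = 466.615
Σ(x−M)² = 594569.08; s = √(594569.08/12) = 222.593
Cutoffs: 466.615 ± 3·222.593 → [-201.2, 1134.4]
Outside: 1192 → excluded.
Retained (n=12): Σ = 4874, mean = 4874/12 = 406.167

406.2 ms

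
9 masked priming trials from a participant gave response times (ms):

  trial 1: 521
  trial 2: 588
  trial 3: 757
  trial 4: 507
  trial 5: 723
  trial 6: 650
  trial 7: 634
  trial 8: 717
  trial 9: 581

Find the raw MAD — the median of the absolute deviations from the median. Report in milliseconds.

Sorted: 507, 521, 581, 588, 634, 650, 717, 723, 757 → median = 634
|x − 634|: 113, 46, 123, 127, 89, 16, 0, 83, 53
Sorted deviations: 0, 16, 46, 53, 83, 89, 113, 123, 127 → MAD = 83

83 ms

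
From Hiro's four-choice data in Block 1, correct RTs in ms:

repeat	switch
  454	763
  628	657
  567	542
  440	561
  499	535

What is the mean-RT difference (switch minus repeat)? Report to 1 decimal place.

M(repeat) = 2588/5 = 517.600
M(switch) = 3058/5 = 611.600
Difference = 611.600 − 517.600 = 94.000 ms

94.0 ms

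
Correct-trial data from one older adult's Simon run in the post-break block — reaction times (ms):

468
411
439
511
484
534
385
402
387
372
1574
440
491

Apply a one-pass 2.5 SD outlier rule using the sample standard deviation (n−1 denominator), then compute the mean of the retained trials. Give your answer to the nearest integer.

n = 13, ΣRT = 6898, M = 530.615
Σ(x−M)² = 1211153.08; s = √(1211153.08/12) = 317.694
Cutoffs: 530.615 ± 2.5·317.694 → [-263.6, 1324.9]
Outside: 1574 → excluded.
Retained (n=12): Σ = 5324, mean = 5324/12 = 443.667

444 ms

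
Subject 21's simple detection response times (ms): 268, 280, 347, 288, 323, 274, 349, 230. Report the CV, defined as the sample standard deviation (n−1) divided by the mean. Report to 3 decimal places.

0.141

n = 8, Σ = 2359, M = 294.8750
Σ(x−M)² = 12072.875; s = √(12072.875/7) = 41.5295
CV = 41.5295 / 294.8750 = 0.14084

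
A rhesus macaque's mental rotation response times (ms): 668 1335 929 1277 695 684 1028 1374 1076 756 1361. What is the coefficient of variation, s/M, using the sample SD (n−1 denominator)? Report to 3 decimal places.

n = 11, Σ = 11183, M = 1016.6364
Σ(x−M)² = 830348.545; s = √(830348.545/10) = 288.1577
CV = 288.1577 / 1016.6364 = 0.28344

0.283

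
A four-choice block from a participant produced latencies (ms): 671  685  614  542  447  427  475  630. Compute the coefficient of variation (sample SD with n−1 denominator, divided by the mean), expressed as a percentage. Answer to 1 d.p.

n = 8, Σ = 4491, M = 561.3750
Σ(x−M)² = 73753.875; s = √(73753.875/7) = 102.6463
CV = 102.6463 / 561.3750 = 0.18285 = 18.285%

18.3%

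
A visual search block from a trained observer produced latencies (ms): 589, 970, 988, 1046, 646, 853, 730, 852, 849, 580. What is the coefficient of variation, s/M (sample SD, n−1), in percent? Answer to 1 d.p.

n = 10, Σ = 8103, M = 810.3000
Σ(x−M)² = 253150.100; s = √(253150.100/9) = 167.7134
CV = 167.7134 / 810.3000 = 0.20698 = 20.698%

20.7%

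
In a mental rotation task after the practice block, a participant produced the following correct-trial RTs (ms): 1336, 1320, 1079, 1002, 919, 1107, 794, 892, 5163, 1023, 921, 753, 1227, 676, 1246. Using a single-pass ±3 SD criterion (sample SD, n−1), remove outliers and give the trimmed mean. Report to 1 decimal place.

1021.1 ms

n = 15, ΣRT = 19458, M = 1297.200
Σ(x−M)² = 16584102.40; s = √(16584102.40/14) = 1088.384
Cutoffs: 1297.200 ± 3·1088.384 → [-1968.0, 4562.4]
Outside: 5163 → excluded.
Retained (n=14): Σ = 14295, mean = 14295/14 = 1021.071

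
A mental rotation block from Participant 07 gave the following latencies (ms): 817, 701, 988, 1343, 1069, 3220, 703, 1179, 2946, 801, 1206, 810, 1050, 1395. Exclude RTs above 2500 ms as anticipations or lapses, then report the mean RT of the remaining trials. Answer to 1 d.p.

Excluded: 2946, 3220
Retained (n=12): Σ = 12062
Mean = 12062/12 = 1005.1667

1005.2 ms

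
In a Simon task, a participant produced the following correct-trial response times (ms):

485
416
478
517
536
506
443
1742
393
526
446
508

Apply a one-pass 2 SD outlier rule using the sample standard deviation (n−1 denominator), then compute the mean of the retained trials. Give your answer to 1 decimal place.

477.6 ms

n = 12, ΣRT = 6996, M = 583.000
Σ(x−M)² = 1487636.00; s = √(1487636.00/11) = 367.749
Cutoffs: 583.000 ± 2·367.749 → [-152.5, 1318.5]
Outside: 1742 → excluded.
Retained (n=11): Σ = 5254, mean = 5254/11 = 477.636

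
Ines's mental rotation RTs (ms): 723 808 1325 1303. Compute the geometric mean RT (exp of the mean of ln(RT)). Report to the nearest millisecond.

1002 ms

ln(RT): 6.5834, 6.6946, 7.1892, 7.1724
Mean ln(RT) = 27.6396/4 = 6.90989
Geometric mean = exp(6.90989) = 1002.14 ms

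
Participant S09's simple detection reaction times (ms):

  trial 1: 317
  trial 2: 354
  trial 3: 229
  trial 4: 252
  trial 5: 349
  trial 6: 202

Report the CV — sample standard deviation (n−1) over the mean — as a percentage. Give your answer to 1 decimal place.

22.8%

n = 6, Σ = 1703, M = 283.8333
Σ(x−M)² = 20986.833; s = √(20986.833/5) = 64.7871
CV = 64.7871 / 283.8333 = 0.22826 = 22.826%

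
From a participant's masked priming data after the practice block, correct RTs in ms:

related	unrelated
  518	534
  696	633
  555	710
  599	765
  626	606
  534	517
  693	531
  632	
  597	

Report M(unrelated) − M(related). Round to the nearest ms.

8 ms

M(related) = 5450/9 = 605.556
M(unrelated) = 4296/7 = 613.714
Difference = 613.714 − 605.556 = 8.159 ms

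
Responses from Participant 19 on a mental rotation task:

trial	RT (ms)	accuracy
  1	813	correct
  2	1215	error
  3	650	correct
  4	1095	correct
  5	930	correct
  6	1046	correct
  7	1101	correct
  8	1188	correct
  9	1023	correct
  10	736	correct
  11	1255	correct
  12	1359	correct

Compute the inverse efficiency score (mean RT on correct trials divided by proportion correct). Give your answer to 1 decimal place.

1110.3 ms

Correct trials (n=11): 813, 650, 1095, 930, 1046, 1101, 1188, 1023, 736, 1255, 1359
Mean correct RT = 11196/11 = 1017.8182 ms
Proportion correct = 11/12
IES = 1017.8182 / (11/12) = 1110.347 ms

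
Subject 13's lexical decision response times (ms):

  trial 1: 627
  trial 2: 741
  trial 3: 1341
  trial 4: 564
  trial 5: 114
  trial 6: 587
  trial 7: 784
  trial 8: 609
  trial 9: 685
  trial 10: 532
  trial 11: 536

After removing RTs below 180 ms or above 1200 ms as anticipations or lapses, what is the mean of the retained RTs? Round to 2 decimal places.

629.44 ms

Excluded: 114, 1341
Retained (n=9): Σ = 5665
Mean = 5665/9 = 629.4444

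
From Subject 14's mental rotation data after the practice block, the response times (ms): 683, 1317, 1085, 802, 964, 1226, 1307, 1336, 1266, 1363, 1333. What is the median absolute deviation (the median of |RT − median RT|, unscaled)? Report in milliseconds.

Sorted: 683, 802, 964, 1085, 1226, 1266, 1307, 1317, 1333, 1336, 1363 → median = 1266
|x − 1266|: 583, 51, 181, 464, 302, 40, 41, 70, 0, 97, 67
Sorted deviations: 0, 40, 41, 51, 67, 70, 97, 181, 302, 464, 583 → MAD = 70

70 ms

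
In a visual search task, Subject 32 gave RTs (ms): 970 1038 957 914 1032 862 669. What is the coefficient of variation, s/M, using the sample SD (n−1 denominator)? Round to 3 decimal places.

0.138

n = 7, Σ = 6442, M = 920.2857
Σ(x−M)² = 96737.429; s = √(96737.429/6) = 126.9760
CV = 126.9760 / 920.2857 = 0.13797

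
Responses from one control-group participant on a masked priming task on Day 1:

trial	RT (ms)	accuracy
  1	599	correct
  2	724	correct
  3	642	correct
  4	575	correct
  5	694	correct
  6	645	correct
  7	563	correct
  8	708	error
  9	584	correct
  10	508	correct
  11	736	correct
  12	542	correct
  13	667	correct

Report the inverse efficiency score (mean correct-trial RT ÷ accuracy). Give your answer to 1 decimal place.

675.2 ms

Correct trials (n=12): 599, 724, 642, 575, 694, 645, 563, 584, 508, 736, 542, 667
Mean correct RT = 7479/12 = 623.2500 ms
Proportion correct = 12/13
IES = 623.2500 / (12/13) = 675.188 ms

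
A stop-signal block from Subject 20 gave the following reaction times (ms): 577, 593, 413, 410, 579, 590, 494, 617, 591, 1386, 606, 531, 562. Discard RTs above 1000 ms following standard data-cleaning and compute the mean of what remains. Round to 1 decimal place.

546.9 ms

Excluded: 1386
Retained (n=12): Σ = 6563
Mean = 6563/12 = 546.9167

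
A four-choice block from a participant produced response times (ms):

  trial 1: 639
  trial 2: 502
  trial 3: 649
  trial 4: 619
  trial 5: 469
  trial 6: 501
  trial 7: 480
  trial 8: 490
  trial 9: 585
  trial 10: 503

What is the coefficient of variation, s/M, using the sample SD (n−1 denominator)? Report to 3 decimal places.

n = 10, Σ = 5437, M = 543.7000
Σ(x−M)² = 45286.100; s = √(45286.100/9) = 70.9351
CV = 70.9351 / 543.7000 = 0.13047

0.130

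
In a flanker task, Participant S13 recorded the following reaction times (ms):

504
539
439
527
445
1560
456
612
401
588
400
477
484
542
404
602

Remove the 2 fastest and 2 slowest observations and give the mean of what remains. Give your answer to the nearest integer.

Sorted: 400, 401, 404, 439, 445, 456, 477, 484, 504, 527, 539, 542, 588, 602, 612, 1560
Drop lowest 2 (400, 401) and highest 2 (612, 1560)
Remaining (n=12): Σ = 6007, mean = 6007/12 = 500.583

501 ms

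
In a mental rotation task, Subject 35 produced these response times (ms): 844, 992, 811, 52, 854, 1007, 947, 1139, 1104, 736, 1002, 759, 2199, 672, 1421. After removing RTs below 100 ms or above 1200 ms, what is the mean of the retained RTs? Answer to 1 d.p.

Excluded: 52, 1421, 2199
Retained (n=12): Σ = 10867
Mean = 10867/12 = 905.5833

905.6 ms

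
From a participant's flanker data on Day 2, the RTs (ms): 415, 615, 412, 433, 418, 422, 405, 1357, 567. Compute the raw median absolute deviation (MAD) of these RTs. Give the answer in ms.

11 ms

Sorted: 405, 412, 415, 418, 422, 433, 567, 615, 1357 → median = 422
|x − 422|: 7, 193, 10, 11, 4, 0, 17, 935, 145
Sorted deviations: 0, 4, 7, 10, 11, 17, 145, 193, 935 → MAD = 11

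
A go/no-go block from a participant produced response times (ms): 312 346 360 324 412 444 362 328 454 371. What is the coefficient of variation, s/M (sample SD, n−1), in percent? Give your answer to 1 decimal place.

n = 10, Σ = 3713, M = 371.3000
Σ(x−M)² = 22264.100; s = √(22264.100/9) = 49.7372
CV = 49.7372 / 371.3000 = 0.13395 = 13.395%

13.4%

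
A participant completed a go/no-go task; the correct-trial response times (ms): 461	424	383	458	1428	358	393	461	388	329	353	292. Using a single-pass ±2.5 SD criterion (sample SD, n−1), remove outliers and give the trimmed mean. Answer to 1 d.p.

390.9 ms

n = 12, ΣRT = 5728, M = 477.333
Σ(x−M)² = 1017560.67; s = √(1017560.67/11) = 304.147
Cutoffs: 477.333 ± 2.5·304.147 → [-283.0, 1237.7]
Outside: 1428 → excluded.
Retained (n=11): Σ = 4300, mean = 4300/11 = 390.909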